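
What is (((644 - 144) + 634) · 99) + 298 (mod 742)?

644 - 144 = 500
500 + 634 = 1134 ≡ 392 (mod 742)
392 · 99 = 38808 ≡ 224 (mod 742)
224 + 298 = 522

522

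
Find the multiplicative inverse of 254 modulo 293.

Apply the Euclidean algorithm and back-substitute:
293 = 1*254 + 39
254 = 6*39 + 20
39 = 1*20 + 19
20 = 1*19 + 1
19 = 19*1 + 0
gcd(254, 293) = 1, so the inverse exists.
Back-substitute for 1:
1 = 1*20 − 1*19
  = −1*39 + 2*20
  = 2*254 − 13*39
  = −13*293 + 15*254
So 254⁻¹ ≡ 15 (mod 293).

15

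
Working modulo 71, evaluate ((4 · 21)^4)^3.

4 · 21 = 84 ≡ 13 (mod 71)
(13)^4 ≡ 19 (mod 71)
(19)^3 ≡ 43 (mod 71)

43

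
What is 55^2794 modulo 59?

Compute successive squares:
2794 in binary is 101011101010, i.e. 2794 = 2048 + 512 + 128 + 64 + 32 + 8 + 2.
55^1 ≡ 55 (mod 59)
55^2 ≡ 55^2 = 3025 ≡ 16 (mod 59)
55^4 ≡ 16^2 = 256 ≡ 20 (mod 59)
55^8 ≡ 20^2 = 400 ≡ 46 (mod 59)
55^16 ≡ 46^2 = 2116 ≡ 51 (mod 59)
55^32 ≡ 51^2 = 2601 ≡ 5 (mod 59)
55^64 ≡ 5^2 = 25 (mod 59)
55^128 ≡ 25^2 = 625 ≡ 35 (mod 59)
55^256 ≡ 35^2 = 1225 ≡ 45 (mod 59)
55^512 ≡ 45^2 = 2025 ≡ 19 (mod 59)
55^1024 ≡ 19^2 = 361 ≡ 7 (mod 59)
55^2048 ≡ 7^2 = 49 (mod 59)
55^2794 = 55^2048 * 55^512 * 55^128 * 55^64 * 55^32 * 55^8 * 55^2 ≡ 49 * 19 * 35 * 25 * 5 * 46 * 16 (mod 59).
Accumulate the product:
49 * 19 = 931 ≡ 46
46 * 35 = 1610 ≡ 17
17 * 25 = 425 ≡ 12
12 * 5 = 60 ≡ 1
1 * 46 = 46
46 * 16 = 736 ≡ 28

28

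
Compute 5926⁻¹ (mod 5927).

5927 = 1×5926 + 1
5926 = 5926×1 + 0
gcd(5926, 5927) = 1, so the inverse exists.
Bézout: 1 = 1×5927 − 1×5926.
So 5926⁻¹ ≡ −1 ≡ 5926 (mod 5927).

5926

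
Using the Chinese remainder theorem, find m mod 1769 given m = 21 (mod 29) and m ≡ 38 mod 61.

282

29⁻¹ mod 61: 29·40 ≡ 1 (mod 61), so 29⁻¹ ≡ 40.
m = 21 + 29·((38 − 21)·40 mod 61) = 21 + 29·9 = 282.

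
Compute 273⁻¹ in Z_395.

327

By the extended Euclidean algorithm:
395 = 1·273 + 122
273 = 2·122 + 29
122 = 4·29 + 6
29 = 4·6 + 5
6 = 1·5 + 1
5 = 5·1 + 0
gcd(273, 395) = 1, so the inverse exists.
Back-substitute for 1:
1 = 1·6 − 1·5
  = −1·29 + 5·6
  = 5·122 − 21·29
  = −21·273 + 47·122
  = 47·395 − 68·273
So 273⁻¹ ≡ −68 ≡ 327 (mod 395).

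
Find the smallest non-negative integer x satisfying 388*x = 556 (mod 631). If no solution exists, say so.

gcd(388, 631) = 1, so a unique solution mod 631 exists.
388⁻¹ ≡ 470 (mod 631).
x ≡ 470*556 ≡ 86 (mod 631).

86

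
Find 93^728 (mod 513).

351

Using repeated squaring:
93^1 ≡ 93 (mod 513)
93^2 ≡ 93^2 = 8649 ≡ 441 (mod 513)
93^4 ≡ 441^2 = 194481 ≡ 54 (mod 513)
93^8 ≡ 54^2 = 2916 ≡ 351 (mod 513)
93^16 ≡ 351^2 = 123201 ≡ 81 (mod 513)
93^32 ≡ 81^2 = 6561 ≡ 405 (mod 513)
93^64 ≡ 405^2 = 164025 ≡ 378 (mod 513)
93^128 ≡ 378^2 = 142884 ≡ 270 (mod 513)
93^256 ≡ 270^2 = 72900 ≡ 54 (mod 513)
93^512 ≡ 54^2 = 2916 ≡ 351 (mod 513)
93^728 = 93^512 * 93^128 * 93^64 * 93^16 * 93^8 ≡ 351 * 270 * 378 * 81 * 351 (mod 513).
Accumulate the product:
351 * 270 = 94770 ≡ 378
378 * 378 = 142884 ≡ 270
270 * 81 = 21870 ≡ 324
324 * 351 = 113724 ≡ 351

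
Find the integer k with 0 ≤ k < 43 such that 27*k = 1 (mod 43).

Apply the Euclidean algorithm and back-substitute:
43 = 1×27 + 16
27 = 1×16 + 11
16 = 1×11 + 5
11 = 2×5 + 1
5 = 5×1 + 0
gcd(27, 43) = 1, so the inverse exists.
Bézout: 1 = −5×43 + 8×27.
So 27⁻¹ ≡ 8 (mod 43).

8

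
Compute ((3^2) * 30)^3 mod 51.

(3)^2 ≡ 9 (mod 51)
9 * 30 = 270 ≡ 15 (mod 51)
(15)^3 ≡ 9 (mod 51)

9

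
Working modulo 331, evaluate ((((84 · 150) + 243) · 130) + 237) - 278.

316

84 · 150 = 12600 ≡ 22 (mod 331)
22 + 243 = 265
265 · 130 = 34450 ≡ 26 (mod 331)
26 + 237 = 263
263 - 278 = -15 ≡ 316 (mod 331)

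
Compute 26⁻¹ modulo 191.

169

Run the extended Euclidean algorithm:
191 = 7*26 + 9
26 = 2*9 + 8
9 = 1*8 + 1
8 = 8*1 + 0
gcd(26, 191) = 1, so the inverse exists.
Back-substitute for 1:
1 = 1*9 − 1*8
  = −1*26 + 3*9
  = 3*191 − 22*26
So 26⁻¹ ≡ −22 ≡ 169 (mod 191).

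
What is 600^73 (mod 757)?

600^1 ≡ 600 (mod 757)
600^2 ≡ 600^2 = 360000 ≡ 425 (mod 757)
600^4 ≡ 425^2 = 180625 ≡ 459 (mod 757)
600^8 ≡ 459^2 = 210681 ≡ 235 (mod 757)
600^16 ≡ 235^2 = 55225 ≡ 721 (mod 757)
600^32 ≡ 721^2 = 519841 ≡ 539 (mod 757)
600^64 ≡ 539^2 = 290521 ≡ 590 (mod 757)
600^73 = 600^64 · 600^8 · 600^1 ≡ 590 · 235 · 600 (mod 757).
Accumulate the product:
590 · 235 = 138650 ≡ 119
119 · 600 = 71400 ≡ 242

242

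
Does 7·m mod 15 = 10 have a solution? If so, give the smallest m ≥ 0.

10

gcd(7, 15) = 1, so a unique solution mod 15 exists.
7⁻¹ ≡ 13 (mod 15).
m ≡ 13·10 ≡ 10 (mod 15).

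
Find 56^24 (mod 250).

96

By square-and-multiply:
56^1 ≡ 56 (mod 250)
56^2 ≡ 56^2 = 3136 ≡ 136 (mod 250)
56^4 ≡ 136^2 = 18496 ≡ 246 (mod 250)
56^8 ≡ 246^2 = 60516 ≡ 16 (mod 250)
56^16 ≡ 16^2 = 256 ≡ 6 (mod 250)
56^24 = 56^16 × 56^8 ≡ 6 × 16 (mod 250).
6 × 16 = 96 ≡ 96 (mod 250).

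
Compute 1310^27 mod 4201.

3902

By square-and-multiply:
27 in binary is 11011, i.e. 27 = 16 + 8 + 2 + 1.
1310^1 ≡ 1310 (mod 4201)
1310^2 ≡ 1310^2 = 1716100 ≡ 2092 (mod 4201)
1310^4 ≡ 2092^2 = 4376464 ≡ 3223 (mod 4201)
1310^8 ≡ 3223^2 = 10387729 ≡ 2857 (mod 4201)
1310^16 ≡ 2857^2 = 8162449 ≡ 4107 (mod 4201)
1310^27 = 1310^16 · 1310^8 · 1310^2 · 1310^1 ≡ 4107 · 2857 · 2092 · 1310 (mod 4201).
Accumulate the product:
4107 · 2857 = 11733699 ≡ 306
306 · 2092 = 640152 ≡ 1600
1600 · 1310 = 2096000 ≡ 3902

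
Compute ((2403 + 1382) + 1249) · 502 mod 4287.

2025

2403 + 1382 = 3785
3785 + 1249 = 5034 ≡ 747 (mod 4287)
747 · 502 = 374994 ≡ 2025 (mod 4287)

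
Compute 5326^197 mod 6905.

Using repeated squaring:
197 in binary is 11000101, i.e. 197 = 128 + 64 + 4 + 1.
5326^1 ≡ 5326 (mod 6905)
5326^2 ≡ 5326^2 = 28366276 ≡ 536 (mod 6905)
5326^4 ≡ 536^2 = 287296 ≡ 4191 (mod 6905)
5326^8 ≡ 4191^2 = 17564481 ≡ 5066 (mod 6905)
5326^16 ≡ 5066^2 = 25664356 ≡ 5376 (mod 6905)
5326^32 ≡ 5376^2 = 28901376 ≡ 3951 (mod 6905)
5326^64 ≡ 3951^2 = 15610401 ≡ 5101 (mod 6905)
5326^128 ≡ 5101^2 = 26020201 ≡ 2161 (mod 6905)
5326^197 = 5326^128 × 5326^64 × 5326^4 × 5326^1 ≡ 2161 × 5101 × 4191 × 5326 (mod 6905).
Accumulate the product:
2161 × 5101 = 11023261 ≡ 2881
2881 × 4191 = 12074271 ≡ 4331
4331 × 5326 = 23066906 ≡ 4206

4206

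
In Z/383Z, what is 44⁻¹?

Apply the Euclidean algorithm and back-substitute:
383 = 8×44 + 31
44 = 1×31 + 13
31 = 2×13 + 5
13 = 2×5 + 3
5 = 1×3 + 2
3 = 1×2 + 1
2 = 2×1 + 0
gcd(44, 383) = 1, so the inverse exists.
Bézout: 1 = −17×383 + 148×44.
So 44⁻¹ ≡ 148 (mod 383).

148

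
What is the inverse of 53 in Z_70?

37

By the extended Euclidean algorithm:
70 = 1×53 + 17
53 = 3×17 + 2
17 = 8×2 + 1
2 = 2×1 + 0
gcd(53, 70) = 1, so the inverse exists.
Bézout: 1 = 25×70 − 33×53.
So 53⁻¹ ≡ −33 ≡ 37 (mod 70).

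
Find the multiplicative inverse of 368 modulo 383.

Run the extended Euclidean algorithm:
383 = 1×368 + 15
368 = 24×15 + 8
15 = 1×8 + 7
8 = 1×7 + 1
7 = 7×1 + 0
gcd(368, 383) = 1, so the inverse exists.
Back-substitute for 1:
1 = 1×8 − 1×7
  = −1×15 + 2×8
  = 2×368 − 49×15
  = −49×383 + 51×368
So 368⁻¹ ≡ 51 (mod 383).

51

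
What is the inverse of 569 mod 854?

Apply the Euclidean algorithm and back-substitute:
854 = 1*569 + 285
569 = 1*285 + 284
285 = 1*284 + 1
284 = 284*1 + 0
gcd(569, 854) = 1, so the inverse exists.
Back-substitute for 1:
1 = 1*285 − 1*284
  = −1*569 + 2*285
  = 2*854 − 3*569
So 569⁻¹ ≡ −3 ≡ 851 (mod 854).

851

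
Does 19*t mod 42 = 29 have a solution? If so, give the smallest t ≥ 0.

gcd(19, 42) = 1, so a unique solution mod 42 exists.
19⁻¹ ≡ 31 (mod 42).
t ≡ 31*29 ≡ 17 (mod 42).

17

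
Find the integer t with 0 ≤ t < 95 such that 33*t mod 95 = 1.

Run the extended Euclidean algorithm:
95 = 2·33 + 29
33 = 1·29 + 4
29 = 7·4 + 1
4 = 4·1 + 0
gcd(33, 95) = 1, so the inverse exists.
Bézout: 1 = 8·95 − 23·33.
So 33⁻¹ ≡ −23 ≡ 72 (mod 95).

72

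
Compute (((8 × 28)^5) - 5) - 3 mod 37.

8 × 28 = 224 ≡ 2 (mod 37)
(2)^5 ≡ 32 (mod 37)
32 - 5 = 27
27 - 3 = 24

24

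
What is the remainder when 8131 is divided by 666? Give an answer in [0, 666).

139

8131 = 12*666 + 139, so 8131 ≡ 139 (mod 666).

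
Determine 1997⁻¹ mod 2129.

Run the extended Euclidean algorithm:
2129 = 1·1997 + 132
1997 = 15·132 + 17
132 = 7·17 + 13
17 = 1·13 + 4
13 = 3·4 + 1
4 = 4·1 + 0
gcd(1997, 2129) = 1, so the inverse exists.
Bézout: 1 = 469·2129 − 500·1997.
So 1997⁻¹ ≡ −500 ≡ 1629 (mod 2129).

1629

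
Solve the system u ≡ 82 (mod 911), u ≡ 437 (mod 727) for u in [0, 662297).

911⁻¹ mod 727: 911*162 ≡ 1 (mod 727), so 911⁻¹ ≡ 162.
u = 82 + 911*((437 − 82)*162 mod 727) = 82 + 911*77 = 70229.
Check: 70229 mod 911 = 82, 70229 mod 727 = 437. ✓

70229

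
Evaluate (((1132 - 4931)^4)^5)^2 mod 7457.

7141

1132 - 4931 = -3799 ≡ 3658 (mod 7457)
(3658)^4 ≡ 5335 (mod 7457)
(5335)^5 ≡ 5605 (mod 7457)
(5605)^2 ≡ 7141 (mod 7457)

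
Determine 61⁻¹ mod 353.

272

353 = 5*61 + 48
61 = 1*48 + 13
48 = 3*13 + 9
13 = 1*9 + 4
9 = 2*4 + 1
4 = 4*1 + 0
gcd(61, 353) = 1, so the inverse exists.
Bézout: 1 = 14*353 − 81*61.
So 61⁻¹ ≡ −81 ≡ 272 (mod 353).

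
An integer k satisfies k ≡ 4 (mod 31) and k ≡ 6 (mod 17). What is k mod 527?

159

31⁻¹ mod 17: 31×11 ≡ 1 (mod 17), so 31⁻¹ ≡ 11.
k = 4 + 31×((6 − 4)×11 mod 17) = 4 + 31×5 = 159.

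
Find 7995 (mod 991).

67

7995 = 8×991 + 67, so 7995 ≡ 67 (mod 991).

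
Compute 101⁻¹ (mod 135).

Apply the Euclidean algorithm and back-substitute:
135 = 1×101 + 34
101 = 2×34 + 33
34 = 1×33 + 1
33 = 33×1 + 0
gcd(101, 135) = 1, so the inverse exists.
Back-substitute for 1:
1 = 1×34 − 1×33
  = −1×101 + 3×34
  = 3×135 − 4×101
So 101⁻¹ ≡ −4 ≡ 131 (mod 135).

131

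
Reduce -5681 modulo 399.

-5681 = -15·399 + 304, so -5681 ≡ 304 (mod 399).

304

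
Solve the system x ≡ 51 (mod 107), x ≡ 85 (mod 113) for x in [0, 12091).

107⁻¹ mod 113: 107·94 ≡ 1 (mod 113), so 107⁻¹ ≡ 94.
x = 51 + 107·((85 − 51)·94 mod 113) = 51 + 107·32 = 3475.

3475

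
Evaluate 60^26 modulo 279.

126

By square-and-multiply:
26 in binary is 11010, i.e. 26 = 16 + 8 + 2.
60^1 ≡ 60 (mod 279)
60^2 ≡ 60^2 = 3600 ≡ 252 (mod 279)
60^4 ≡ 252^2 = 63504 ≡ 171 (mod 279)
60^8 ≡ 171^2 = 29241 ≡ 225 (mod 279)
60^16 ≡ 225^2 = 50625 ≡ 126 (mod 279)
60^26 = 60^16 * 60^8 * 60^2 ≡ 126 * 225 * 252 (mod 279).
Accumulate the product:
126 * 225 = 28350 ≡ 171
171 * 252 = 43092 ≡ 126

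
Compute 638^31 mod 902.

638^1 ≡ 638 (mod 902)
638^2 ≡ 638^2 = 407044 ≡ 242 (mod 902)
638^4 ≡ 242^2 = 58564 ≡ 836 (mod 902)
638^8 ≡ 836^2 = 698896 ≡ 748 (mod 902)
638^16 ≡ 748^2 = 559504 ≡ 264 (mod 902)
638^31 = 638^16 · 638^8 · 638^4 · 638^2 · 638^1 ≡ 264 · 748 · 836 · 242 · 638 (mod 902).
Accumulate the product:
264 · 748 = 197472 ≡ 836
836 · 836 = 698896 ≡ 748
748 · 242 = 181016 ≡ 616
616 · 638 = 393008 ≡ 638

638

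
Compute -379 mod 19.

1

-379 = -20×19 + 1, so -379 ≡ 1 (mod 19).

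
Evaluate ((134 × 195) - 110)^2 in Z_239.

5

134 × 195 = 26130 ≡ 79 (mod 239)
79 - 110 = -31 ≡ 208 (mod 239)
(208)^2 ≡ 5 (mod 239)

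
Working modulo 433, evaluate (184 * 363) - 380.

184 * 363 = 66792 ≡ 110 (mod 433)
110 - 380 = -270 ≡ 163 (mod 433)

163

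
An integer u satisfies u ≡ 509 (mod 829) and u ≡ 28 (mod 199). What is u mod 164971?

83409

829⁻¹ mod 199: 829×193 ≡ 1 (mod 199), so 829⁻¹ ≡ 193.
u = 509 + 829×((28 − 509)×193 mod 199) = 509 + 829×100 = 83409.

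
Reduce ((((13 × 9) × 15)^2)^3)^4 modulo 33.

9

13 × 9 = 117 ≡ 18 (mod 33)
18 × 15 = 270 ≡ 6 (mod 33)
(6)^2 ≡ 3 (mod 33)
(3)^3 ≡ 27 (mod 33)
(27)^4 ≡ 9 (mod 33)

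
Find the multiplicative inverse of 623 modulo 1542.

995

Apply the Euclidean algorithm and back-substitute:
1542 = 2×623 + 296
623 = 2×296 + 31
296 = 9×31 + 17
31 = 1×17 + 14
17 = 1×14 + 3
14 = 4×3 + 2
3 = 1×2 + 1
2 = 2×1 + 0
gcd(623, 1542) = 1, so the inverse exists.
Back-substitute for 1:
1 = 1×3 − 1×2
  = −1×14 + 5×3
  = 5×17 − 6×14
  = −6×31 + 11×17
  = 11×296 − 105×31
  = −105×623 + 221×296
  = 221×1542 − 547×623
So 623⁻¹ ≡ −547 ≡ 995 (mod 1542).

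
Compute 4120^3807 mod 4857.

4354

By square-and-multiply:
3807 in binary is 111011011111, i.e. 3807 = 2048 + 1024 + 512 + 128 + 64 + 16 + 8 + 4 + 2 + 1.
4120^1 ≡ 4120 (mod 4857)
4120^2 ≡ 4120^2 = 16974400 ≡ 4042 (mod 4857)
4120^4 ≡ 4042^2 = 16337764 ≡ 3673 (mod 4857)
4120^8 ≡ 3673^2 = 13490929 ≡ 3040 (mod 4857)
4120^16 ≡ 3040^2 = 9241600 ≡ 3586 (mod 4857)
4120^32 ≡ 3586^2 = 12859396 ≡ 2917 (mod 4857)
4120^64 ≡ 2917^2 = 8508889 ≡ 4282 (mod 4857)
4120^128 ≡ 4282^2 = 18335524 ≡ 349 (mod 4857)
4120^256 ≡ 349^2 = 121801 ≡ 376 (mod 4857)
4120^512 ≡ 376^2 = 141376 ≡ 523 (mod 4857)
4120^1024 ≡ 523^2 = 273529 ≡ 1537 (mod 4857)
4120^2048 ≡ 1537^2 = 2362369 ≡ 1867 (mod 4857)
4120^3807 = 4120^2048 * 4120^1024 * 4120^512 * 4120^128 * 4120^64 * 4120^16 * 4120^8 * 4120^4 * 4120^2 * 4120^1 ≡ 1867 * 1537 * 523 * 349 * 4282 * 3586 * 3040 * 3673 * 4042 * 4120 (mod 4857).
Accumulate the product:
1867 * 1537 = 2869579 ≡ 3949
3949 * 523 = 2065327 ≡ 1102
1102 * 349 = 384598 ≡ 895
895 * 4282 = 3832390 ≡ 217
217 * 3586 = 778162 ≡ 1042
1042 * 3040 = 3167680 ≡ 916
916 * 3673 = 3364468 ≡ 3424
3424 * 4042 = 13839808 ≡ 2215
2215 * 4120 = 9125800 ≡ 4354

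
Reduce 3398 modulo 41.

36

3398 = 82·41 + 36, so 3398 ≡ 36 (mod 41).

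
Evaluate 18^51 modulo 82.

18^1 ≡ 18 (mod 82)
18^2 ≡ 18^2 = 324 ≡ 78 (mod 82)
18^4 ≡ 78^2 = 6084 ≡ 16 (mod 82)
18^8 ≡ 16^2 = 256 ≡ 10 (mod 82)
18^16 ≡ 10^2 = 100 ≡ 18 (mod 82)
18^32 ≡ 18^2 = 324 ≡ 78 (mod 82)
18^51 = 18^32 · 18^16 · 18^2 · 18^1 ≡ 78 · 18 · 78 · 18 (mod 82).
Accumulate the product:
78 · 18 = 1404 ≡ 10
10 · 78 = 780 ≡ 42
42 · 18 = 756 ≡ 18

18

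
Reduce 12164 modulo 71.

23

12164 = 171×71 + 23, so 12164 ≡ 23 (mod 71).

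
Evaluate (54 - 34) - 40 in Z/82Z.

62

54 - 34 = 20
20 - 40 = -20 ≡ 62 (mod 82)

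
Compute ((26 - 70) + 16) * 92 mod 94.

56

26 - 70 = -44 ≡ 50 (mod 94)
50 + 16 = 66
66 * 92 = 6072 ≡ 56 (mod 94)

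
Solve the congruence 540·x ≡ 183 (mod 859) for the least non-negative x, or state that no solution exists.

196

gcd(540, 859) = 1, so a unique solution mod 859 exists.
540⁻¹ ≡ 447 (mod 859).
x ≡ 447·183 ≡ 196 (mod 859).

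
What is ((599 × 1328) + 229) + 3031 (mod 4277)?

3210

599 × 1328 = 795472 ≡ 4227 (mod 4277)
4227 + 229 = 4456 ≡ 179 (mod 4277)
179 + 3031 = 3210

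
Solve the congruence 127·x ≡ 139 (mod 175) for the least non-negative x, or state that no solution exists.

gcd(127, 175) = 1, so a unique solution mod 175 exists.
127⁻¹ ≡ 113 (mod 175).
x ≡ 113·139 ≡ 132 (mod 175).

132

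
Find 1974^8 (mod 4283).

2499

Compute successive squares:
1974^1 ≡ 1974 (mod 4283)
1974^2 ≡ 1974^2 = 3896676 ≡ 3429 (mod 4283)
1974^4 ≡ 3429^2 = 11758041 ≡ 1206 (mod 4283)
1974^8 ≡ 1206^2 = 1454436 ≡ 2499 (mod 4283)
So 1974^8 ≡ 2499 (mod 4283).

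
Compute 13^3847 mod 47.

44

13^1 ≡ 13 (mod 47)
13^2 ≡ 13^2 = 169 ≡ 28 (mod 47)
13^4 ≡ 28^2 = 784 ≡ 32 (mod 47)
13^8 ≡ 32^2 = 1024 ≡ 37 (mod 47)
13^16 ≡ 37^2 = 1369 ≡ 6 (mod 47)
13^32 ≡ 6^2 = 36 (mod 47)
13^64 ≡ 36^2 = 1296 ≡ 27 (mod 47)
13^128 ≡ 27^2 = 729 ≡ 24 (mod 47)
13^256 ≡ 24^2 = 576 ≡ 12 (mod 47)
13^512 ≡ 12^2 = 144 ≡ 3 (mod 47)
13^1024 ≡ 3^2 = 9 (mod 47)
13^2048 ≡ 9^2 = 81 ≡ 34 (mod 47)
13^3847 = 13^2048 * 13^1024 * 13^512 * 13^256 * 13^4 * 13^2 * 13^1 ≡ 34 * 9 * 3 * 12 * 32 * 28 * 13 (mod 47).
Accumulate the product:
34 * 9 = 306 ≡ 24
24 * 3 = 72 ≡ 25
25 * 12 = 300 ≡ 18
18 * 32 = 576 ≡ 12
12 * 28 = 336 ≡ 7
7 * 13 = 91 ≡ 44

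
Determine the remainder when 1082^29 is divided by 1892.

80

1082^1 ≡ 1082 (mod 1892)
1082^2 ≡ 1082^2 = 1170724 ≡ 1468 (mod 1892)
1082^4 ≡ 1468^2 = 2155024 ≡ 36 (mod 1892)
1082^8 ≡ 36^2 = 1296 (mod 1892)
1082^16 ≡ 1296^2 = 1679616 ≡ 1412 (mod 1892)
1082^29 = 1082^16 × 1082^8 × 1082^4 × 1082^1 ≡ 1412 × 1296 × 36 × 1082 (mod 1892).
Accumulate the product:
1412 × 1296 = 1829952 ≡ 388
388 × 36 = 13968 ≡ 724
724 × 1082 = 783368 ≡ 80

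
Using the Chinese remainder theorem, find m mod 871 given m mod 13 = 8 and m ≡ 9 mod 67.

13⁻¹ mod 67: 13×31 ≡ 1 (mod 67), so 13⁻¹ ≡ 31.
m = 8 + 13×((9 − 8)×31 mod 67) = 8 + 13×31 = 411.

411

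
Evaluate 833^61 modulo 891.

734

Using repeated squaring:
833^1 ≡ 833 (mod 891)
833^2 ≡ 833^2 = 693889 ≡ 691 (mod 891)
833^4 ≡ 691^2 = 477481 ≡ 796 (mod 891)
833^8 ≡ 796^2 = 633616 ≡ 115 (mod 891)
833^16 ≡ 115^2 = 13225 ≡ 751 (mod 891)
833^32 ≡ 751^2 = 564001 ≡ 889 (mod 891)
833^61 = 833^32 · 833^16 · 833^8 · 833^4 · 833^1 ≡ 889 · 751 · 115 · 796 · 833 (mod 891).
Accumulate the product:
889 · 751 = 667639 ≡ 280
280 · 115 = 32200 ≡ 124
124 · 796 = 98704 ≡ 694
694 · 833 = 578102 ≡ 734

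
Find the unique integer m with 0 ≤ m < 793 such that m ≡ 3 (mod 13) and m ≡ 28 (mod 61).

211

13⁻¹ mod 61: 13×47 ≡ 1 (mod 61), so 13⁻¹ ≡ 47.
m = 3 + 13×((28 − 3)×47 mod 61) = 3 + 13×16 = 211.
Check: 211 mod 13 = 3, 211 mod 61 = 28. ✓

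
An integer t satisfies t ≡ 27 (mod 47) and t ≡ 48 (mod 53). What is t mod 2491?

1108

47⁻¹ mod 53: 47·44 ≡ 1 (mod 53), so 47⁻¹ ≡ 44.
t = 27 + 47·((48 − 27)·44 mod 53) = 27 + 47·23 = 1108.
Check: 1108 mod 47 = 27, 1108 mod 53 = 48. ✓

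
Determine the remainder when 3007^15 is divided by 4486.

Compute successive squares:
3007^1 ≡ 3007 (mod 4486)
3007^2 ≡ 3007^2 = 9042049 ≡ 2759 (mod 4486)
3007^4 ≡ 2759^2 = 7612081 ≡ 3825 (mod 4486)
3007^8 ≡ 3825^2 = 14630625 ≡ 1779 (mod 4486)
3007^15 = 3007^8 × 3007^4 × 3007^2 × 3007^1 ≡ 1779 × 3825 × 2759 × 3007 (mod 4486).
Accumulate the product:
1779 × 3825 = 6804675 ≡ 3899
3899 × 2759 = 10757341 ≡ 4399
4399 × 3007 = 13227793 ≡ 3065

3065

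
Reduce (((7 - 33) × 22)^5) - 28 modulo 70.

7 - 33 = -26 ≡ 44 (mod 70)
44 × 22 = 968 ≡ 58 (mod 70)
(58)^5 ≡ 18 (mod 70)
18 - 28 = -10 ≡ 60 (mod 70)

60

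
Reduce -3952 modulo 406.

108

-3952 = -10*406 + 108, so -3952 ≡ 108 (mod 406).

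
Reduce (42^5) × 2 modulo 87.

12

(42)^5 ≡ 6 (mod 87)
6 × 2 = 12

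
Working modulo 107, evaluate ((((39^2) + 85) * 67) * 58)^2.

86

(39)^2 ≡ 23 (mod 107)
23 + 85 = 108 ≡ 1 (mod 107)
1 * 67 = 67
67 * 58 = 3886 ≡ 34 (mod 107)
(34)^2 ≡ 86 (mod 107)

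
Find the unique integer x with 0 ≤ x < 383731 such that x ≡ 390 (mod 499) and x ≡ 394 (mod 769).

499⁻¹ mod 769: 499×225 ≡ 1 (mod 769), so 499⁻¹ ≡ 225.
x = 390 + 499×((394 − 390)×225 mod 769) = 390 + 499×131 = 65759.

65759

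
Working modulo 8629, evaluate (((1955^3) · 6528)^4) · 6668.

(1955)^3 ≡ 679 (mod 8629)
679 · 6528 = 4432512 ≡ 5835 (mod 8629)
(5835)^4 ≡ 3575 (mod 8629)
3575 · 6668 = 23838100 ≡ 4802 (mod 8629)

4802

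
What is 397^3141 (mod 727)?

563

Using repeated squaring:
3141 in binary is 110001000101, i.e. 3141 = 2048 + 1024 + 64 + 4 + 1.
397^1 ≡ 397 (mod 727)
397^2 ≡ 397^2 = 157609 ≡ 577 (mod 727)
397^4 ≡ 577^2 = 332929 ≡ 690 (mod 727)
397^8 ≡ 690^2 = 476100 ≡ 642 (mod 727)
397^16 ≡ 642^2 = 412164 ≡ 682 (mod 727)
397^32 ≡ 682^2 = 465124 ≡ 571 (mod 727)
397^64 ≡ 571^2 = 326041 ≡ 345 (mod 727)
397^128 ≡ 345^2 = 119025 ≡ 524 (mod 727)
397^256 ≡ 524^2 = 274576 ≡ 497 (mod 727)
397^512 ≡ 497^2 = 247009 ≡ 556 (mod 727)
397^1024 ≡ 556^2 = 309136 ≡ 161 (mod 727)
397^2048 ≡ 161^2 = 25921 ≡ 476 (mod 727)
397^3141 = 397^2048 · 397^1024 · 397^64 · 397^4 · 397^1 ≡ 476 · 161 · 345 · 690 · 397 (mod 727).
Accumulate the product:
476 · 161 = 76636 ≡ 301
301 · 345 = 103845 ≡ 611
611 · 690 = 421590 ≡ 657
657 · 397 = 260829 ≡ 563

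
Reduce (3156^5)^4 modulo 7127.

(3156)^5 ≡ 1189 (mod 7127)
(1189)^4 ≡ 2515 (mod 7127)

2515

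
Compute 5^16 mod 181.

Using repeated squaring:
5^1 ≡ 5 (mod 181)
5^2 ≡ 5^2 = 25 (mod 181)
5^4 ≡ 25^2 = 625 ≡ 82 (mod 181)
5^8 ≡ 82^2 = 6724 ≡ 27 (mod 181)
5^16 ≡ 27^2 = 729 ≡ 5 (mod 181)
So 5^16 ≡ 5 (mod 181).

5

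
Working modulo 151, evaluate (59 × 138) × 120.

70

59 × 138 = 8142 ≡ 139 (mod 151)
139 × 120 = 16680 ≡ 70 (mod 151)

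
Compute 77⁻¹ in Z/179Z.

179 = 2*77 + 25
77 = 3*25 + 2
25 = 12*2 + 1
2 = 2*1 + 0
gcd(77, 179) = 1, so the inverse exists.
Bézout: 1 = 37*179 − 86*77.
So 77⁻¹ ≡ −86 ≡ 93 (mod 179).

93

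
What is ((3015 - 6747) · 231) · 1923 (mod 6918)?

5850

3015 - 6747 = -3732 ≡ 3186 (mod 6918)
3186 · 231 = 735966 ≡ 2658 (mod 6918)
2658 · 1923 = 5111334 ≡ 5850 (mod 6918)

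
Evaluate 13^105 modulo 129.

13^1 ≡ 13 (mod 129)
13^2 ≡ 13^2 = 169 ≡ 40 (mod 129)
13^4 ≡ 40^2 = 1600 ≡ 52 (mod 129)
13^8 ≡ 52^2 = 2704 ≡ 124 (mod 129)
13^16 ≡ 124^2 = 15376 ≡ 25 (mod 129)
13^32 ≡ 25^2 = 625 ≡ 109 (mod 129)
13^64 ≡ 109^2 = 11881 ≡ 13 (mod 129)
13^105 = 13^64 · 13^32 · 13^8 · 13^1 ≡ 13 · 109 · 124 · 13 (mod 129).
Accumulate the product:
13 · 109 = 1417 ≡ 127
127 · 124 = 15748 ≡ 10
10 · 13 = 130 ≡ 1

1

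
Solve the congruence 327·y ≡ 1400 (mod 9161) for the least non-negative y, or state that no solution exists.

1321

gcd(327, 9161) = 1, so a unique solution mod 9161 exists.
327⁻¹ ≡ 5491 (mod 9161).
y ≡ 5491·1400 ≡ 1321 (mod 9161).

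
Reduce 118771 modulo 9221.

8119

118771 = 12×9221 + 8119, so 118771 ≡ 8119 (mod 9221).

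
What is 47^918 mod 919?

1

Compute successive squares:
918 in binary is 1110010110, i.e. 918 = 512 + 256 + 128 + 16 + 4 + 2.
47^1 ≡ 47 (mod 919)
47^2 ≡ 47^2 = 2209 ≡ 371 (mod 919)
47^4 ≡ 371^2 = 137641 ≡ 710 (mod 919)
47^8 ≡ 710^2 = 504100 ≡ 488 (mod 919)
47^16 ≡ 488^2 = 238144 ≡ 123 (mod 919)
47^32 ≡ 123^2 = 15129 ≡ 425 (mod 919)
47^64 ≡ 425^2 = 180625 ≡ 501 (mod 919)
47^128 ≡ 501^2 = 251001 ≡ 114 (mod 919)
47^256 ≡ 114^2 = 12996 ≡ 130 (mod 919)
47^512 ≡ 130^2 = 16900 ≡ 358 (mod 919)
47^918 = 47^512 · 47^256 · 47^128 · 47^16 · 47^4 · 47^2 ≡ 358 · 130 · 114 · 123 · 710 · 371 (mod 919).
Accumulate the product:
358 · 130 = 46540 ≡ 590
590 · 114 = 67260 ≡ 173
173 · 123 = 21279 ≡ 142
142 · 710 = 100820 ≡ 649
649 · 371 = 240779 ≡ 1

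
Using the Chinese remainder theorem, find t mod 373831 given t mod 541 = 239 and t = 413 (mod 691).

283723

541⁻¹ mod 691: 541·281 ≡ 1 (mod 691), so 541⁻¹ ≡ 281.
t = 239 + 541·((413 − 239)·281 mod 691) = 239 + 541·524 = 283723.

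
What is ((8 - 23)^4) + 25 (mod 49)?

33

8 - 23 = -15 ≡ 34 (mod 49)
(34)^4 ≡ 8 (mod 49)
8 + 25 = 33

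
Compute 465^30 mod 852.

669

30 in binary is 11110, i.e. 30 = 16 + 8 + 4 + 2.
465^1 ≡ 465 (mod 852)
465^2 ≡ 465^2 = 216225 ≡ 669 (mod 852)
465^4 ≡ 669^2 = 447561 ≡ 261 (mod 852)
465^8 ≡ 261^2 = 68121 ≡ 813 (mod 852)
465^16 ≡ 813^2 = 660969 ≡ 669 (mod 852)
465^30 = 465^16 · 465^8 · 465^4 · 465^2 ≡ 669 · 813 · 261 · 669 (mod 852).
Accumulate the product:
669 · 813 = 543897 ≡ 321
321 · 261 = 83781 ≡ 285
285 · 669 = 190665 ≡ 669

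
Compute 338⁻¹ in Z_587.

587 = 1·338 + 249
338 = 1·249 + 89
249 = 2·89 + 71
89 = 1·71 + 18
71 = 3·18 + 17
18 = 1·17 + 1
17 = 17·1 + 0
gcd(338, 587) = 1, so the inverse exists.
Bézout: 1 = −19·587 + 33·338.
So 338⁻¹ ≡ 33 (mod 587).

33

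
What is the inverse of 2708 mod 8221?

1017

8221 = 3·2708 + 97
2708 = 27·97 + 89
97 = 1·89 + 8
89 = 11·8 + 1
8 = 8·1 + 0
gcd(2708, 8221) = 1, so the inverse exists.
Bézout: 1 = −335·8221 + 1017·2708.
So 2708⁻¹ ≡ 1017 (mod 8221).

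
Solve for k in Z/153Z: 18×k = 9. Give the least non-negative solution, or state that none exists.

9

gcd(18, 153) = 9, and 9 | 9, so solutions exist.
Divide through by 9: 2×k mod 17 = 1.
2⁻¹ ≡ 9 (mod 17).
k ≡ 9×1 ≡ 9 (mod 17).
The smallest non-negative solution is k = 9.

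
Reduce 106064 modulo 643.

106064 = 164*643 + 612, so 106064 ≡ 612 (mod 643).

612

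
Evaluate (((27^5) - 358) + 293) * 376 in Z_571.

288

(27)^5 ≡ 248 (mod 571)
248 - 358 = -110 ≡ 461 (mod 571)
461 + 293 = 754 ≡ 183 (mod 571)
183 * 376 = 68808 ≡ 288 (mod 571)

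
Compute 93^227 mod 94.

93

Compute successive squares:
227 in binary is 11100011, i.e. 227 = 128 + 64 + 32 + 2 + 1.
93^1 ≡ 93 (mod 94)
93^2 ≡ 93^2 = 8649 ≡ 1 (mod 94)
93^4 ≡ 1^2 = 1 (mod 94)
93^8 ≡ 1^2 = 1 (mod 94)
93^16 ≡ 1^2 = 1 (mod 94)
93^32 ≡ 1^2 = 1 (mod 94)
93^64 ≡ 1^2 = 1 (mod 94)
93^128 ≡ 1^2 = 1 (mod 94)
93^227 = 93^128 * 93^64 * 93^32 * 93^2 * 93^1 ≡ 1 * 1 * 1 * 1 * 93 (mod 94).
Accumulate the product:
1 * 1 = 1
1 * 1 = 1
1 * 1 = 1
1 * 93 = 93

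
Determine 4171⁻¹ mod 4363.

3704

By the extended Euclidean algorithm:
4363 = 1·4171 + 192
4171 = 21·192 + 139
192 = 1·139 + 53
139 = 2·53 + 33
53 = 1·33 + 20
33 = 1·20 + 13
20 = 1·13 + 7
13 = 1·7 + 6
7 = 1·6 + 1
6 = 6·1 + 0
gcd(4171, 4363) = 1, so the inverse exists.
Bézout: 1 = 630·4363 − 659·4171.
So 4171⁻¹ ≡ −659 ≡ 3704 (mod 4363).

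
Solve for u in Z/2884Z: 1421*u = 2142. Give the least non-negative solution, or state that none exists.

310

gcd(1421, 2884) = 7, and 7 | 2142, so solutions exist.
Divide through by 7: 203*u mod 412 = 306.
203⁻¹ ≡ 343 (mod 412).
u ≡ 343*306 ≡ 310 (mod 412).
The smallest non-negative solution is u = 310.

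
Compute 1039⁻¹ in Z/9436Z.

999

By the extended Euclidean algorithm:
9436 = 9*1039 + 85
1039 = 12*85 + 19
85 = 4*19 + 9
19 = 2*9 + 1
9 = 9*1 + 0
gcd(1039, 9436) = 1, so the inverse exists.
Bézout: 1 = −110*9436 + 999*1039.
So 1039⁻¹ ≡ 999 (mod 9436).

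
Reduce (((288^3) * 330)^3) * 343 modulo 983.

(288)^3 ≡ 972 (mod 983)
972 * 330 = 320760 ≡ 302 (mod 983)
(302)^3 ≡ 931 (mod 983)
931 * 343 = 319333 ≡ 841 (mod 983)

841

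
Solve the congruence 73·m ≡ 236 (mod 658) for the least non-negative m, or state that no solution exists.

gcd(73, 658) = 1, so a unique solution mod 658 exists.
73⁻¹ ≡ 649 (mod 658).
m ≡ 649·236 ≡ 508 (mod 658).

508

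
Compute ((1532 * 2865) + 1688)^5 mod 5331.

4652

1532 * 2865 = 4389180 ≡ 1767 (mod 5331)
1767 + 1688 = 3455
(3455)^5 ≡ 4652 (mod 5331)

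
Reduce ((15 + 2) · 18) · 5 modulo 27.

18

15 + 2 = 17
17 · 18 = 306 ≡ 9 (mod 27)
9 · 5 = 45 ≡ 18 (mod 27)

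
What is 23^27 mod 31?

By square-and-multiply:
27 in binary is 11011, i.e. 27 = 16 + 8 + 2 + 1.
23^1 ≡ 23 (mod 31)
23^2 ≡ 23^2 = 529 ≡ 2 (mod 31)
23^4 ≡ 2^2 = 4 (mod 31)
23^8 ≡ 4^2 = 16 (mod 31)
23^16 ≡ 16^2 = 256 ≡ 8 (mod 31)
23^27 = 23^16 × 23^8 × 23^2 × 23^1 ≡ 8 × 16 × 2 × 23 (mod 31).
Accumulate the product:
8 × 16 = 128 ≡ 4
4 × 2 = 8
8 × 23 = 184 ≡ 29

29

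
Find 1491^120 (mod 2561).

2120

Compute successive squares:
1491^1 ≡ 1491 (mod 2561)
1491^2 ≡ 1491^2 = 2223081 ≡ 133 (mod 2561)
1491^4 ≡ 133^2 = 17689 ≡ 2323 (mod 2561)
1491^8 ≡ 2323^2 = 5396329 ≡ 302 (mod 2561)
1491^16 ≡ 302^2 = 91204 ≡ 1569 (mod 2561)
1491^32 ≡ 1569^2 = 2461761 ≡ 640 (mod 2561)
1491^64 ≡ 640^2 = 409600 ≡ 2401 (mod 2561)
1491^120 = 1491^64 · 1491^32 · 1491^16 · 1491^8 ≡ 2401 · 640 · 1569 · 302 (mod 2561).
Accumulate the product:
2401 · 640 = 1536640 ≡ 40
40 · 1569 = 62760 ≡ 1296
1296 · 302 = 391392 ≡ 2120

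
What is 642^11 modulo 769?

418

642^1 ≡ 642 (mod 769)
642^2 ≡ 642^2 = 412164 ≡ 749 (mod 769)
642^4 ≡ 749^2 = 561001 ≡ 400 (mod 769)
642^8 ≡ 400^2 = 160000 ≡ 48 (mod 769)
642^11 = 642^8 × 642^2 × 642^1 ≡ 48 × 749 × 642 (mod 769).
Accumulate the product:
48 × 749 = 35952 ≡ 578
578 × 642 = 371076 ≡ 418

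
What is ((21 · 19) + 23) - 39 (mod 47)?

21 · 19 = 399 ≡ 23 (mod 47)
23 + 23 = 46
46 - 39 = 7

7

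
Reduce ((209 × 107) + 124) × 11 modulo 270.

37

209 × 107 = 22363 ≡ 223 (mod 270)
223 + 124 = 347 ≡ 77 (mod 270)
77 × 11 = 847 ≡ 37 (mod 270)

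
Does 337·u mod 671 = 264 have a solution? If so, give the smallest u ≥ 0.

gcd(337, 671) = 1, so a unique solution mod 671 exists.
337⁻¹ ≡ 448 (mod 671).
u ≡ 448·264 ≡ 176 (mod 671).

176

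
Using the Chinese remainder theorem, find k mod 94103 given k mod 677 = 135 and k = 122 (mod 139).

89499

677⁻¹ mod 139: 677×54 ≡ 1 (mod 139), so 677⁻¹ ≡ 54.
k = 135 + 677×((122 − 135)×54 mod 139) = 135 + 677×132 = 89499.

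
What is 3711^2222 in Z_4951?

1343

3711^1 ≡ 3711 (mod 4951)
3711^2 ≡ 3711^2 = 13771521 ≡ 2790 (mod 4951)
3711^4 ≡ 2790^2 = 7784100 ≡ 1128 (mod 4951)
3711^8 ≡ 1128^2 = 1272384 ≡ 4928 (mod 4951)
3711^16 ≡ 4928^2 = 24285184 ≡ 529 (mod 4951)
3711^32 ≡ 529^2 = 279841 ≡ 2585 (mod 4951)
3711^64 ≡ 2585^2 = 6682225 ≡ 3326 (mod 4951)
3711^128 ≡ 3326^2 = 11062276 ≡ 1742 (mod 4951)
3711^256 ≡ 1742^2 = 3034564 ≡ 4552 (mod 4951)
3711^512 ≡ 4552^2 = 20720704 ≡ 769 (mod 4951)
3711^1024 ≡ 769^2 = 591361 ≡ 2192 (mod 4951)
3711^2048 ≡ 2192^2 = 4804864 ≡ 2394 (mod 4951)
3711^2222 = 3711^2048 × 3711^128 × 3711^32 × 3711^8 × 3711^4 × 3711^2 ≡ 2394 × 1742 × 2585 × 4928 × 1128 × 2790 (mod 4951).
Accumulate the product:
2394 × 1742 = 4170348 ≡ 1606
1606 × 2585 = 4151510 ≡ 2572
2572 × 4928 = 12674816 ≡ 256
256 × 1128 = 288768 ≡ 1610
1610 × 2790 = 4491900 ≡ 1343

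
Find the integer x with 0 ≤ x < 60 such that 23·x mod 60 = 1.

By the extended Euclidean algorithm:
60 = 2×23 + 14
23 = 1×14 + 9
14 = 1×9 + 5
9 = 1×5 + 4
5 = 1×4 + 1
4 = 4×1 + 0
gcd(23, 60) = 1, so the inverse exists.
Back-substitute for 1:
1 = 1×5 − 1×4
  = −1×9 + 2×5
  = 2×14 − 3×9
  = −3×23 + 5×14
  = 5×60 − 13×23
So 23⁻¹ ≡ −13 ≡ 47 (mod 60).

47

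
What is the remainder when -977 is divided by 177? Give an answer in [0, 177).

-977 = -6·177 + 85, so -977 ≡ 85 (mod 177).

85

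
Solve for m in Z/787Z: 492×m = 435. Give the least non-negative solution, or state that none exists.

gcd(492, 787) = 1, so a unique solution mod 787 exists.
492⁻¹ ≡ 8 (mod 787).
m ≡ 8×435 ≡ 332 (mod 787).

332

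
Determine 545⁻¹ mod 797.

661

797 = 1·545 + 252
545 = 2·252 + 41
252 = 6·41 + 6
41 = 6·6 + 5
6 = 1·5 + 1
5 = 5·1 + 0
gcd(545, 797) = 1, so the inverse exists.
Bézout: 1 = 93·797 − 136·545.
So 545⁻¹ ≡ −136 ≡ 661 (mod 797).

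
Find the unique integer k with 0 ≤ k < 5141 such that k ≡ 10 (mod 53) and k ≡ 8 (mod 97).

53⁻¹ mod 97: 53×11 ≡ 1 (mod 97), so 53⁻¹ ≡ 11.
k = 10 + 53×((8 − 10)×11 mod 97) = 10 + 53×75 = 3985.
Check: 3985 mod 53 = 10, 3985 mod 97 = 8. ✓

3985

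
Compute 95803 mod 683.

183

95803 = 140·683 + 183, so 95803 ≡ 183 (mod 683).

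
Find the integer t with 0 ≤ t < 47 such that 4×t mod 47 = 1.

Apply the Euclidean algorithm and back-substitute:
47 = 11·4 + 3
4 = 1·3 + 1
3 = 3·1 + 0
gcd(4, 47) = 1, so the inverse exists.
Back-substitute for 1:
1 = 1·4 − 1·3
  = −1·47 + 12·4
So 4⁻¹ ≡ 12 (mod 47).

12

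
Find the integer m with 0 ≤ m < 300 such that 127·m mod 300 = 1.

300 = 2·127 + 46
127 = 2·46 + 35
46 = 1·35 + 11
35 = 3·11 + 2
11 = 5·2 + 1
2 = 2·1 + 0
gcd(127, 300) = 1, so the inverse exists.
Bézout: 1 = 58·300 − 137·127.
So 127⁻¹ ≡ −137 ≡ 163 (mod 300).

163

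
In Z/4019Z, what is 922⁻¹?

3849

4019 = 4×922 + 331
922 = 2×331 + 260
331 = 1×260 + 71
260 = 3×71 + 47
71 = 1×47 + 24
47 = 1×24 + 23
24 = 1×23 + 1
23 = 23×1 + 0
gcd(922, 4019) = 1, so the inverse exists.
Back-substitute for 1:
1 = 1×24 − 1×23
  = −1×47 + 2×24
  = 2×71 − 3×47
  = −3×260 + 11×71
  = 11×331 − 14×260
  = −14×922 + 39×331
  = 39×4019 − 170×922
So 922⁻¹ ≡ −170 ≡ 3849 (mod 4019).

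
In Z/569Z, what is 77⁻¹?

569 = 7*77 + 30
77 = 2*30 + 17
30 = 1*17 + 13
17 = 1*13 + 4
13 = 3*4 + 1
4 = 4*1 + 0
gcd(77, 569) = 1, so the inverse exists.
Bézout: 1 = 18*569 − 133*77.
So 77⁻¹ ≡ −133 ≡ 436 (mod 569).

436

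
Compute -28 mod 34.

6

-28 = -1·34 + 6, so -28 ≡ 6 (mod 34).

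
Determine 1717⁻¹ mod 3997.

3997 = 2*1717 + 563
1717 = 3*563 + 28
563 = 20*28 + 3
28 = 9*3 + 1
3 = 3*1 + 0
gcd(1717, 3997) = 1, so the inverse exists.
Back-substitute for 1:
1 = 1*28 − 9*3
  = −9*563 + 181*28
  = 181*1717 − 552*563
  = −552*3997 + 1285*1717
So 1717⁻¹ ≡ 1285 (mod 3997).

1285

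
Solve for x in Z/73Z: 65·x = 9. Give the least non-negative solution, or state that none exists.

gcd(65, 73) = 1, so a unique solution mod 73 exists.
65⁻¹ ≡ 9 (mod 73).
x ≡ 9·9 ≡ 8 (mod 73).

8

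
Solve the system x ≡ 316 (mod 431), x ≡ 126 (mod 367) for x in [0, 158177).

83068

431⁻¹ mod 367: 431*281 ≡ 1 (mod 367), so 431⁻¹ ≡ 281.
x = 316 + 431*((126 − 316)*281 mod 367) = 316 + 431*192 = 83068.
Check: 83068 mod 431 = 316, 83068 mod 367 = 126. ✓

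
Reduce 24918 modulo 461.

24

24918 = 54*461 + 24, so 24918 ≡ 24 (mod 461).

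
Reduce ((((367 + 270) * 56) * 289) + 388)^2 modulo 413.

261

367 + 270 = 637 ≡ 224 (mod 413)
224 * 56 = 12544 ≡ 154 (mod 413)
154 * 289 = 44506 ≡ 315 (mod 413)
315 + 388 = 703 ≡ 290 (mod 413)
(290)^2 ≡ 261 (mod 413)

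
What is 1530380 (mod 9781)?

4544

1530380 = 156×9781 + 4544, so 1530380 ≡ 4544 (mod 9781).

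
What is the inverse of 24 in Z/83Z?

45

83 = 3×24 + 11
24 = 2×11 + 2
11 = 5×2 + 1
2 = 2×1 + 0
gcd(24, 83) = 1, so the inverse exists.
Back-substitute for 1:
1 = 1×11 − 5×2
  = −5×24 + 11×11
  = 11×83 − 38×24
So 24⁻¹ ≡ −38 ≡ 45 (mod 83).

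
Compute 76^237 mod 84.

76

By square-and-multiply:
76^1 ≡ 76 (mod 84)
76^2 ≡ 76^2 = 5776 ≡ 64 (mod 84)
76^4 ≡ 64^2 = 4096 ≡ 64 (mod 84)
76^8 ≡ 64^2 = 4096 ≡ 64 (mod 84)
76^16 ≡ 64^2 = 4096 ≡ 64 (mod 84)
76^32 ≡ 64^2 = 4096 ≡ 64 (mod 84)
76^64 ≡ 64^2 = 4096 ≡ 64 (mod 84)
76^128 ≡ 64^2 = 4096 ≡ 64 (mod 84)
76^237 = 76^128 × 76^64 × 76^32 × 76^8 × 76^4 × 76^1 ≡ 64 × 64 × 64 × 64 × 64 × 76 (mod 84).
Accumulate the product:
64 × 64 = 4096 ≡ 64
64 × 64 = 4096 ≡ 64
64 × 64 = 4096 ≡ 64
64 × 64 = 4096 ≡ 64
64 × 76 = 4864 ≡ 76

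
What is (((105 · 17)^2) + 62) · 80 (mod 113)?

46

105 · 17 = 1785 ≡ 90 (mod 113)
(90)^2 ≡ 77 (mod 113)
77 + 62 = 139 ≡ 26 (mod 113)
26 · 80 = 2080 ≡ 46 (mod 113)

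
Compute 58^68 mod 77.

60

Compute successive squares:
68 in binary is 1000100, i.e. 68 = 64 + 4.
58^1 ≡ 58 (mod 77)
58^2 ≡ 58^2 = 3364 ≡ 53 (mod 77)
58^4 ≡ 53^2 = 2809 ≡ 37 (mod 77)
58^8 ≡ 37^2 = 1369 ≡ 60 (mod 77)
58^16 ≡ 60^2 = 3600 ≡ 58 (mod 77)
58^32 ≡ 58^2 = 3364 ≡ 53 (mod 77)
58^64 ≡ 53^2 = 2809 ≡ 37 (mod 77)
58^68 = 58^64 * 58^4 ≡ 37 * 37 (mod 77).
37 * 37 = 1369 ≡ 60 (mod 77).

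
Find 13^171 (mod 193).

106

171 in binary is 10101011, i.e. 171 = 128 + 32 + 8 + 2 + 1.
13^1 ≡ 13 (mod 193)
13^2 ≡ 13^2 = 169 (mod 193)
13^4 ≡ 169^2 = 28561 ≡ 190 (mod 193)
13^8 ≡ 190^2 = 36100 ≡ 9 (mod 193)
13^16 ≡ 9^2 = 81 (mod 193)
13^32 ≡ 81^2 = 6561 ≡ 192 (mod 193)
13^64 ≡ 192^2 = 36864 ≡ 1 (mod 193)
13^128 ≡ 1^2 = 1 (mod 193)
13^171 = 13^128 · 13^32 · 13^8 · 13^2 · 13^1 ≡ 1 · 192 · 9 · 169 · 13 (mod 193).
Accumulate the product:
1 · 192 = 192
192 · 9 = 1728 ≡ 184
184 · 169 = 31096 ≡ 23
23 · 13 = 299 ≡ 106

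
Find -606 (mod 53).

-606 = -12·53 + 30, so -606 ≡ 30 (mod 53).

30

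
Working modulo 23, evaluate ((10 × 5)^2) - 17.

22

10 × 5 = 50 ≡ 4 (mod 23)
(4)^2 ≡ 16 (mod 23)
16 - 17 = -1 ≡ 22 (mod 23)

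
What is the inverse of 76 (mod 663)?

253

Run the extended Euclidean algorithm:
663 = 8*76 + 55
76 = 1*55 + 21
55 = 2*21 + 13
21 = 1*13 + 8
13 = 1*8 + 5
8 = 1*5 + 3
5 = 1*3 + 2
3 = 1*2 + 1
2 = 2*1 + 0
gcd(76, 663) = 1, so the inverse exists.
Bézout: 1 = −29*663 + 253*76.
So 76⁻¹ ≡ 253 (mod 663).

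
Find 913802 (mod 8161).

913802 = 111×8161 + 7931, so 913802 ≡ 7931 (mod 8161).

7931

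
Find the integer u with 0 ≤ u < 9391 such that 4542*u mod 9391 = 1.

Apply the Euclidean algorithm and back-substitute:
9391 = 2*4542 + 307
4542 = 14*307 + 244
307 = 1*244 + 63
244 = 3*63 + 55
63 = 1*55 + 8
55 = 6*8 + 7
8 = 1*7 + 1
7 = 7*1 + 0
gcd(4542, 9391) = 1, so the inverse exists.
Bézout: 1 = 577*9391 − 1193*4542.
So 4542⁻¹ ≡ −1193 ≡ 8198 (mod 9391).

8198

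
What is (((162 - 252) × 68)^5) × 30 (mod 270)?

0

162 - 252 = -90 ≡ 180 (mod 270)
180 × 68 = 12240 ≡ 90 (mod 270)
(90)^5 ≡ 0 (mod 270)
0 × 30 = 0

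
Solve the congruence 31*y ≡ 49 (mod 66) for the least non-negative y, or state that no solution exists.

gcd(31, 66) = 1, so a unique solution mod 66 exists.
31⁻¹ ≡ 49 (mod 66).
y ≡ 49*49 ≡ 25 (mod 66).

25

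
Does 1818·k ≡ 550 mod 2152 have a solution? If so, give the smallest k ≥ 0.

gcd(1818, 2152) = 2, and 2 | 550, so solutions exist.
Divide through by 2: 909·k ≡ 275 (mod 1076).
909⁻¹ ≡ 509 (mod 1076).
k ≡ 509·275 ≡ 95 (mod 1076).
The smallest non-negative solution is k = 95.

95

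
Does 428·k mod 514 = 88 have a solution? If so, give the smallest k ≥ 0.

250

gcd(428, 514) = 2, and 2 | 88, so solutions exist.
Divide through by 2: 214·k ≡ 44 mod 257.
214⁻¹ ≡ 251 (mod 257).
k ≡ 251·44 ≡ 250 (mod 257).
The smallest non-negative solution is k = 250.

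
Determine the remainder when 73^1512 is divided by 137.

1512 in binary is 10111101000, i.e. 1512 = 1024 + 256 + 128 + 64 + 32 + 8.
73^1 ≡ 73 (mod 137)
73^2 ≡ 73^2 = 5329 ≡ 123 (mod 137)
73^4 ≡ 123^2 = 15129 ≡ 59 (mod 137)
73^8 ≡ 59^2 = 3481 ≡ 56 (mod 137)
73^16 ≡ 56^2 = 3136 ≡ 122 (mod 137)
73^32 ≡ 122^2 = 14884 ≡ 88 (mod 137)
73^64 ≡ 88^2 = 7744 ≡ 72 (mod 137)
73^128 ≡ 72^2 = 5184 ≡ 115 (mod 137)
73^256 ≡ 115^2 = 13225 ≡ 73 (mod 137)
73^512 ≡ 73^2 = 5329 ≡ 123 (mod 137)
73^1024 ≡ 123^2 = 15129 ≡ 59 (mod 137)
73^1512 = 73^1024 · 73^256 · 73^128 · 73^64 · 73^32 · 73^8 ≡ 59 · 73 · 115 · 72 · 88 · 56 (mod 137).
Accumulate the product:
59 · 73 = 4307 ≡ 60
60 · 115 = 6900 ≡ 50
50 · 72 = 3600 ≡ 38
38 · 88 = 3344 ≡ 56
56 · 56 = 3136 ≡ 122

122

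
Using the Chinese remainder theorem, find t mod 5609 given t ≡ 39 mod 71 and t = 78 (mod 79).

394

71⁻¹ mod 79: 71·69 ≡ 1 (mod 79), so 71⁻¹ ≡ 69.
t = 39 + 71·((78 − 39)·69 mod 79) = 39 + 71·5 = 394.
Check: 394 mod 71 = 39, 394 mod 79 = 78. ✓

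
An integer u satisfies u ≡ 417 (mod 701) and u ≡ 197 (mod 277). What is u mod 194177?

701⁻¹ mod 277: 701*49 ≡ 1 (mod 277), so 701⁻¹ ≡ 49.
u = 417 + 701*((197 − 417)*49 mod 277) = 417 + 701*23 = 16540.

16540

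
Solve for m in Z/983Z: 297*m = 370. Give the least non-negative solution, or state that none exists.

gcd(297, 983) = 1, so a unique solution mod 983 exists.
297⁻¹ ≡ 609 (mod 983).
m ≡ 609*370 ≡ 223 (mod 983).

223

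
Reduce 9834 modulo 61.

9834 = 161×61 + 13, so 9834 ≡ 13 (mod 61).

13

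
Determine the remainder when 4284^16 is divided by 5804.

3756

Compute successive squares:
4284^1 ≡ 4284 (mod 5804)
4284^2 ≡ 4284^2 = 18352656 ≡ 408 (mod 5804)
4284^4 ≡ 408^2 = 166464 ≡ 3952 (mod 5804)
4284^8 ≡ 3952^2 = 15618304 ≡ 5544 (mod 5804)
4284^16 ≡ 5544^2 = 30735936 ≡ 3756 (mod 5804)
So 4284^16 ≡ 3756 (mod 5804).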